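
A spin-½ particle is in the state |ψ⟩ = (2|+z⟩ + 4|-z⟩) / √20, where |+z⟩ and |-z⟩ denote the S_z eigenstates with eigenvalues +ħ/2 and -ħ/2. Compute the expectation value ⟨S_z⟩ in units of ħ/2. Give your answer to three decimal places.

⟨σ_z⟩ = |a|² - |b|² divided by |a|²+|b|², with a, b the |+z⟩, |-z⟩ amplitudes.
= (4 - 16)/20 = -12/20.
⟨S_z⟩ = (ħ/2)·⟨σ_z⟩.

-0.600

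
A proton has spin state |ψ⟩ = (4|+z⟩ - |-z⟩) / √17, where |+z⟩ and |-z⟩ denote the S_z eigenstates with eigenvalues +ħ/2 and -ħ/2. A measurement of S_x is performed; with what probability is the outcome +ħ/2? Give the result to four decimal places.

|+x⟩ = (|+z⟩ + |-z⟩)/√2, so ⟨+x|ψ⟩ = (3) / (√2·√17).
P = |3|² / 34 = 9/34.

0.2647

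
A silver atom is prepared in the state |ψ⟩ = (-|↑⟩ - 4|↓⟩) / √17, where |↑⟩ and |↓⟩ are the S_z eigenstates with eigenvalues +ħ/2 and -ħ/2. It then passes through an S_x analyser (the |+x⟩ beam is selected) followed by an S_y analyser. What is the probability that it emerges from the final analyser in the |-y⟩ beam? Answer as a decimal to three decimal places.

0.368

First analyser (S_x): P(|+x⟩) = |⟨+x|ψ⟩|² = 25/34.
After stage 1 the state is |+x⟩; P(|-y⟩) = |⟨-y|+x⟩|² = 1/2.
Joint probability = 25/34 × 1/2 = 0.368.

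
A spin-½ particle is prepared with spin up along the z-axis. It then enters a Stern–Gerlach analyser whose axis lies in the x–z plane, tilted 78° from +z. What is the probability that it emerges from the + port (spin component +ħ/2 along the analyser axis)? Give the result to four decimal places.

0.6040

For spin-½, the probability of finding spin-up along an axis at angle θ to the initial spin direction is cos²(θ/2); spin-down is sin²(θ/2).
θ = 78°, so P = cos²(39°) ≈ 0.6040.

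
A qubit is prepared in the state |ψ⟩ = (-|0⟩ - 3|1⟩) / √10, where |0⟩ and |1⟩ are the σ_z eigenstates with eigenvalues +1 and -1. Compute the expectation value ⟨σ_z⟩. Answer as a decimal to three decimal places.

-0.800

⟨σ_z⟩ = |a|² - |b|² divided by |a|²+|b|², with a, b the |0⟩, |1⟩ amplitudes.
= (1 - 9)/10 = -8/10.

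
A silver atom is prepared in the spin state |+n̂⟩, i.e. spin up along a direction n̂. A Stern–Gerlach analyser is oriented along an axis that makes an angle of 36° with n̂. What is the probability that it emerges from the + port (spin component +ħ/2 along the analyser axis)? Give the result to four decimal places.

0.9045

For spin-½, the probability of finding spin-up along an axis at angle θ to the initial spin direction is cos²(θ/2); spin-down is sin²(θ/2).
θ = 36°, so P = cos²(18°) ≈ 0.9045.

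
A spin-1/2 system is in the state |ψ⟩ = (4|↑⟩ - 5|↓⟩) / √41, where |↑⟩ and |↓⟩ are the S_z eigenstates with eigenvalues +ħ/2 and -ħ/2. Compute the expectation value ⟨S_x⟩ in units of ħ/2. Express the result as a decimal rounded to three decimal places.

⟨σ_x⟩ = 2 Re(a* b)/(|a|²+|b|²) with a = 4, b = -5.
a* b = -20, so ⟨σ_x⟩ = -40/41.
⟨S_x⟩ = (ħ/2)·⟨σ_x⟩.

-0.976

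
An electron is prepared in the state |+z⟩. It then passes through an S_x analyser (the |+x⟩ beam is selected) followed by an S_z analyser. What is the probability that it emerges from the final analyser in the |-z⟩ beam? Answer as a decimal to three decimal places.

0.250

First analyser (S_x): from |+z⟩, P(|+x⟩) = 1/2.
After stage 1 the state is |+x⟩; P(|-z⟩) = |⟨-z|+x⟩|² = 1/2.
Joint probability = 1/2 × 1/2 = 0.250.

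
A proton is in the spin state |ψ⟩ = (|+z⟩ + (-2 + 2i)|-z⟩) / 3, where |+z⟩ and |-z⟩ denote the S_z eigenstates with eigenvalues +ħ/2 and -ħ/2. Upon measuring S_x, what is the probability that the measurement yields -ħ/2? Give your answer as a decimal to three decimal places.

0.722

|-x⟩ = (|+z⟩ - |-z⟩)/√2, so ⟨-x|ψ⟩ = (3 - 2i) / (√2·3).
P = |3 - 2i|² / 18 = 13/18.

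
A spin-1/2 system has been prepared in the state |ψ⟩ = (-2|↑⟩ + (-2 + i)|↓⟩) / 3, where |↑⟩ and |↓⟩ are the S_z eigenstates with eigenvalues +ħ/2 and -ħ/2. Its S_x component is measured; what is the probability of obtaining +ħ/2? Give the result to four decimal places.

0.9444

|+x⟩ = (|↑⟩ + |↓⟩)/√2, so ⟨+x|ψ⟩ = (-4 + i) / (√2·3).
P = |-4 + i|² / 18 = 17/18.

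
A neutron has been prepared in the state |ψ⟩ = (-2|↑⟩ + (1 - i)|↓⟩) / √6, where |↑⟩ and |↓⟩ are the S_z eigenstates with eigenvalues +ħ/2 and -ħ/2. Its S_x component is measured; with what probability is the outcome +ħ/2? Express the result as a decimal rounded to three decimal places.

0.167

|+x⟩ = (|↑⟩ + |↓⟩)/√2, so ⟨+x|ψ⟩ = (-1 - i) / (√2·√6).
P = |-1 - i|² / 12 = 2/12.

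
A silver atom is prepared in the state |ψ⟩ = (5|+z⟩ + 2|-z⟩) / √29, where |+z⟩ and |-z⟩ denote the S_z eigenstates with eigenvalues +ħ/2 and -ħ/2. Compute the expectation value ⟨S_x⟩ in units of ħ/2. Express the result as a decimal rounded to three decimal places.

⟨σ_x⟩ = 2 Re(a* b)/(|a|²+|b|²) with a = 5, b = 2.
a* b = 10, so ⟨σ_x⟩ = 20/29.
⟨S_x⟩ = (ħ/2)·⟨σ_x⟩.

0.690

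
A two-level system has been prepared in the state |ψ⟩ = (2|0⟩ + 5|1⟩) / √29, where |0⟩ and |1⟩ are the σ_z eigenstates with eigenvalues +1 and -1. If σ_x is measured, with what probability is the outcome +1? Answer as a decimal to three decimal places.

|+x⟩ = (|0⟩ + |1⟩)/√2, so ⟨+x|ψ⟩ = (7) / (√2·√29).
P = |7|² / 58 = 49/58.

0.845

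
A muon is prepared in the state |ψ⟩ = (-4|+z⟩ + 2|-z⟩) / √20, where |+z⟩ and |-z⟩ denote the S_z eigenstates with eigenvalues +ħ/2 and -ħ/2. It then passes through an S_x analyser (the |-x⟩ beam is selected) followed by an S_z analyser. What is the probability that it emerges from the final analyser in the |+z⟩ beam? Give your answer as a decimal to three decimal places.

0.450

First analyser (S_x): P(|-x⟩) = |⟨-x|ψ⟩|² = 36/40.
After stage 1 the state is |-x⟩; P(|+z⟩) = |⟨+z|-x⟩|² = 1/2.
Joint probability = 36/40 × 1/2 = 0.450.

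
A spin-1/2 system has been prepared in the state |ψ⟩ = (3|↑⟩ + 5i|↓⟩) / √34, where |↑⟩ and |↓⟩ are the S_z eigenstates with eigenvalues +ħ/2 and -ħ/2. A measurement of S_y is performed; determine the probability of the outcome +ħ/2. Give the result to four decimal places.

|+y⟩ = (|↑⟩ + i|↓⟩)/√2, so ⟨+y|ψ⟩ = (8) / (√2·√34).
P = |8|² / 68 = 64/68.

0.9412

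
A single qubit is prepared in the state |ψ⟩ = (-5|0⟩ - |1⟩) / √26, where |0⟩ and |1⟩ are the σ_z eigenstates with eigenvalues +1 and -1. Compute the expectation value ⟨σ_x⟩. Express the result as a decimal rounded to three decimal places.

⟨σ_x⟩ = 2 Re(a* b)/(|a|²+|b|²) with a = -5, b = -1.
a* b = 5, so ⟨σ_x⟩ = 10/26.

0.385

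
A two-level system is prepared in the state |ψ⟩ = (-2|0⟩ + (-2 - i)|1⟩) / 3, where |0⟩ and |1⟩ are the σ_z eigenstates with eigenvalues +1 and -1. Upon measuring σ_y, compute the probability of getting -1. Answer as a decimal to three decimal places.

|-y⟩ = (|0⟩ - i|1⟩)/√2, so ⟨-y|ψ⟩ = (-1 - 2i) / (√2·3).
P = |-1 - 2i|² / 18 = 5/18.

0.278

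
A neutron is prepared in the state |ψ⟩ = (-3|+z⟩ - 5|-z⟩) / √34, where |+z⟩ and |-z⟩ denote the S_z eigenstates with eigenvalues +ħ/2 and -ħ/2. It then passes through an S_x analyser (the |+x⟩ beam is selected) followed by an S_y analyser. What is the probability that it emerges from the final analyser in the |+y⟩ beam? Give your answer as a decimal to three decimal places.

First analyser (S_x): P(|+x⟩) = |⟨+x|ψ⟩|² = 64/68.
After stage 1 the state is |+x⟩; P(|+y⟩) = |⟨+y|+x⟩|² = 1/2.
Joint probability = 64/68 × 1/2 = 0.471.

0.471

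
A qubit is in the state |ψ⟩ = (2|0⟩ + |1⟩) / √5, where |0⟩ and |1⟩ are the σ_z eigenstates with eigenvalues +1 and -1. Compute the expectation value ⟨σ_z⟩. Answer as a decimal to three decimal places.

⟨σ_z⟩ = |a|² - |b|² divided by |a|²+|b|², with a, b the |0⟩, |1⟩ amplitudes.
= (4 - 1)/5 = 3/5.

0.600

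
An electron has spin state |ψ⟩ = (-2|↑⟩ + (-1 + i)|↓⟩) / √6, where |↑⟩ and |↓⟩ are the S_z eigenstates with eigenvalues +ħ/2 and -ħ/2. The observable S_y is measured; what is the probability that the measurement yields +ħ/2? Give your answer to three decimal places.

0.167

|+y⟩ = (|↑⟩ + i|↓⟩)/√2, so ⟨+y|ψ⟩ = (-1 + i) / (√2·√6).
P = |-1 + i|² / 12 = 2/12.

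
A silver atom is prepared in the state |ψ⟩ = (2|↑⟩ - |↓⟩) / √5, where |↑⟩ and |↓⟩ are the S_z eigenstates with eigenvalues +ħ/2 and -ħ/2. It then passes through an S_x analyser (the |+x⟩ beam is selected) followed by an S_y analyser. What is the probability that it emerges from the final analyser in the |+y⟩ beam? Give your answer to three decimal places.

0.050

First analyser (S_x): P(|+x⟩) = |⟨+x|ψ⟩|² = 1/10.
After stage 1 the state is |+x⟩; P(|+y⟩) = |⟨+y|+x⟩|² = 1/2.
Joint probability = 1/10 × 1/2 = 0.050.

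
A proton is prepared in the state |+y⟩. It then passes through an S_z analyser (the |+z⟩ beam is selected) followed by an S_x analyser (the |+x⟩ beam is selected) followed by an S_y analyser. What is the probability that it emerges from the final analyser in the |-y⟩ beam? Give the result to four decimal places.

0.1250

First analyser (S_z): from |+y⟩, P(|+z⟩) = 1/2.
After stage 1 the state is |+z⟩; P(|+x⟩) = |⟨+x|+z⟩|² = 1/2.
After stage 2 the state is |+x⟩; P(|-y⟩) = |⟨-y|+x⟩|² = 1/2.
Joint probability = 1/2 × 1/2 × 1/2 = 0.1250.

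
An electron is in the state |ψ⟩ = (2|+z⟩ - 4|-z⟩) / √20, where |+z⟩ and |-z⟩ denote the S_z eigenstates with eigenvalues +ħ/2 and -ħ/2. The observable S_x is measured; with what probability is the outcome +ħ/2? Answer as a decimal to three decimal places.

|+x⟩ = (|+z⟩ + |-z⟩)/√2, so ⟨+x|ψ⟩ = (-2) / (√2·√20).
P = |-2|² / 40 = 4/40.

0.100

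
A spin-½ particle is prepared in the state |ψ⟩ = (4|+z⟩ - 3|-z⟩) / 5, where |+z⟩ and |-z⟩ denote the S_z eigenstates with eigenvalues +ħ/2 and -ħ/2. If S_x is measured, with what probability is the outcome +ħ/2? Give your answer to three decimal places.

0.020

|+x⟩ = (|+z⟩ + |-z⟩)/√2, so ⟨+x|ψ⟩ = (1) / (√2·5).
P = |1|² / 50 = 1/50.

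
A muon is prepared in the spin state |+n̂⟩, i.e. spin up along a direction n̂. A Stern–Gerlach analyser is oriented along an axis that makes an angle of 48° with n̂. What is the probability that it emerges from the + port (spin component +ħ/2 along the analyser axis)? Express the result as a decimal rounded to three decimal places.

0.835

For spin-½, the probability of finding spin-up along an axis at angle θ to the initial spin direction is cos²(θ/2); spin-down is sin²(θ/2).
θ = 48°, so P = cos²(24°) ≈ 0.835.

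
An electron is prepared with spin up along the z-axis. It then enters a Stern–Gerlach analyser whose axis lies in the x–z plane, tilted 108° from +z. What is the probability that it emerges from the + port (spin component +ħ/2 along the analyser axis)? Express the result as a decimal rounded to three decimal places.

0.345

For spin-½, the probability of finding spin-up along an axis at angle θ to the initial spin direction is cos²(θ/2); spin-down is sin²(θ/2).
θ = 108°, so P = cos²(54°) ≈ 0.345.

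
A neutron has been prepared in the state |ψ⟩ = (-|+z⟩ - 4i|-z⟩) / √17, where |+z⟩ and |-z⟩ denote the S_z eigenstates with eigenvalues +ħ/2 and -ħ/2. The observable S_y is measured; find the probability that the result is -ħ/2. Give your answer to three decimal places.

0.265

|-y⟩ = (|+z⟩ - i|-z⟩)/√2, so ⟨-y|ψ⟩ = (3) / (√2·√17).
P = |3|² / 34 = 9/34.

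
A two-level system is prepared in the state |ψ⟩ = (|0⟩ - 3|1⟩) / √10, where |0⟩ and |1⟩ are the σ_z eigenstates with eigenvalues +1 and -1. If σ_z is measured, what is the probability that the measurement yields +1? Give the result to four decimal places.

The +1 outcome corresponds to |0⟩. Its amplitude in |ψ⟩ is 1/√10.
P = |1|² / 10 = 1/10.

0.1000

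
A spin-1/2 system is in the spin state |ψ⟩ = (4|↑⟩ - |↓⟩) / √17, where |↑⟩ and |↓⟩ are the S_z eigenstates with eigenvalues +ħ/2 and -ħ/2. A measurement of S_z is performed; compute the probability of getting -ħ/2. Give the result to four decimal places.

0.0588

The -ħ/2 outcome corresponds to |↓⟩. Its amplitude in |ψ⟩ is -1/√17.
P = |-1|² / 17 = 1/17.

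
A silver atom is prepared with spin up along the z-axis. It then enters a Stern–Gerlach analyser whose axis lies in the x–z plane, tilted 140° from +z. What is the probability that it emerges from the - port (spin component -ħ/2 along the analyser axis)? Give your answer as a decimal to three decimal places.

For spin-½, the probability of finding spin-up along an axis at angle θ to the initial spin direction is cos²(θ/2); spin-down is sin²(θ/2).
θ = 140°, so P = sin²(70°) ≈ 0.883.

0.883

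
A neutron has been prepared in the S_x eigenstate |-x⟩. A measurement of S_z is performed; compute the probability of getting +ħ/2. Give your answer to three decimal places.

0.500

In the S_z basis, |-x⟩ = (|↑⟩ - |↓⟩)/√2 and |+z⟩ = |↑⟩.
|⟨+z|-x⟩|² = 1/2.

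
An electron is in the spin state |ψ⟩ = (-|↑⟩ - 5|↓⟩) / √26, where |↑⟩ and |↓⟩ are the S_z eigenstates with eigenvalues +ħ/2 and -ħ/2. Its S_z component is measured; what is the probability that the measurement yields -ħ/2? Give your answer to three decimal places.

The -ħ/2 outcome corresponds to |↓⟩. Its amplitude in |ψ⟩ is -5/√26.
P = |-5|² / 26 = 25/26.

0.962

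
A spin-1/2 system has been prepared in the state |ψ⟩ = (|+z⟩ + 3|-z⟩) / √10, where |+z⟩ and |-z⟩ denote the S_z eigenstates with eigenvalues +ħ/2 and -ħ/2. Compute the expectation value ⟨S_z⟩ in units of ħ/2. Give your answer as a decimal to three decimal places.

⟨σ_z⟩ = |a|² - |b|² divided by |a|²+|b|², with a, b the |+z⟩, |-z⟩ amplitudes.
= (1 - 9)/10 = -8/10.
⟨S_z⟩ = (ħ/2)·⟨σ_z⟩.

-0.800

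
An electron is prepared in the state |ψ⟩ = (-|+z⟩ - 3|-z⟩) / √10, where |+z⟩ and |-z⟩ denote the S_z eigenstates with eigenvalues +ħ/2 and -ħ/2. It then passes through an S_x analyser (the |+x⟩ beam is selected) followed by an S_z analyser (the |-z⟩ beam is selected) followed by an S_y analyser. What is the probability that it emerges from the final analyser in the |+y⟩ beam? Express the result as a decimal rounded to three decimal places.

0.200

First analyser (S_x): P(|+x⟩) = |⟨+x|ψ⟩|² = 16/20.
After stage 1 the state is |+x⟩; P(|-z⟩) = |⟨-z|+x⟩|² = 1/2.
After stage 2 the state is |-z⟩; P(|+y⟩) = |⟨+y|-z⟩|² = 1/2.
Joint probability = 16/20 × 1/2 × 1/2 = 0.200.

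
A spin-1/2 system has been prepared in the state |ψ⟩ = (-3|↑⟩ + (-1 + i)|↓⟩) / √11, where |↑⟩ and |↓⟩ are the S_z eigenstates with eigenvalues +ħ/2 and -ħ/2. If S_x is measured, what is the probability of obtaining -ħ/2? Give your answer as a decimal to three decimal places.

0.227

|-x⟩ = (|↑⟩ - |↓⟩)/√2, so ⟨-x|ψ⟩ = (-2 - i) / (√2·√11).
P = |-2 - i|² / 22 = 5/22.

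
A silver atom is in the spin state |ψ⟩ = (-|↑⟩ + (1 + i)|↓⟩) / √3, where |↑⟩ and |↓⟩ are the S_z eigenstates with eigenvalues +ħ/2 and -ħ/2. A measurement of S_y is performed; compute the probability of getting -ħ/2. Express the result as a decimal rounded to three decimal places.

|-y⟩ = (|↑⟩ - i|↓⟩)/√2, so ⟨-y|ψ⟩ = (-2 + i) / (√2·√3).
P = |-2 + i|² / 6 = 5/6.

0.833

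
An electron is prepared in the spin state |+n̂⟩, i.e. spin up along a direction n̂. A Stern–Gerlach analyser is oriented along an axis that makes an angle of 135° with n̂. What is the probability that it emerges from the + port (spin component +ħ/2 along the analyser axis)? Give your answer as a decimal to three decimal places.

0.146

For spin-½, the probability of finding spin-up along an axis at angle θ to the initial spin direction is cos²(θ/2); spin-down is sin²(θ/2).
θ = 135°, so P = cos²(67.5°) ≈ 0.146.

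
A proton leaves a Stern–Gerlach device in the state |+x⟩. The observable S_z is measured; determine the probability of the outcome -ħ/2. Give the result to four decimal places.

In the S_z basis, |+x⟩ = (|+z⟩ + |-z⟩)/√2 and |-z⟩ = |-z⟩.
|⟨-z|+x⟩|² = 1/2.

0.5000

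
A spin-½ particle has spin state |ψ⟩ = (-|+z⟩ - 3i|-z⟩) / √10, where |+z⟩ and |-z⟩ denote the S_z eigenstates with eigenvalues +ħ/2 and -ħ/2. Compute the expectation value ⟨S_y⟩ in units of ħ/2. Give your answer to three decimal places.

⟨σ_y⟩ = 2 Im(a* b)/(|a|²+|b|²) with a = -1, b = -3i.
a* b = 3i, so ⟨σ_y⟩ = 6/10.
⟨S_y⟩ = (ħ/2)·⟨σ_y⟩.

0.600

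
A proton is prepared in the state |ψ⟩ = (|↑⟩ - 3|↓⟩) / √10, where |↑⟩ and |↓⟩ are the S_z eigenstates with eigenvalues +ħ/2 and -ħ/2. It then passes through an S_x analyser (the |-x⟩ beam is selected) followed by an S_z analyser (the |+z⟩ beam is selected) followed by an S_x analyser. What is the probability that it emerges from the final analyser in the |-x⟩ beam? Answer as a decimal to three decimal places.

First analyser (S_x): P(|-x⟩) = |⟨-x|ψ⟩|² = 16/20.
After stage 1 the state is |-x⟩; P(|+z⟩) = |⟨+z|-x⟩|² = 1/2.
After stage 2 the state is |+z⟩; P(|-x⟩) = |⟨-x|+z⟩|² = 1/2.
Joint probability = 16/20 × 1/2 × 1/2 = 0.200.

0.200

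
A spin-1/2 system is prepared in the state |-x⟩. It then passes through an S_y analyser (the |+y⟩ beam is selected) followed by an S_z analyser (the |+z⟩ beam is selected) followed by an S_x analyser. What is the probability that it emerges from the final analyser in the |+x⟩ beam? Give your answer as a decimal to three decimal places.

0.125

First analyser (S_y): from |-x⟩, P(|+y⟩) = 1/2.
After stage 1 the state is |+y⟩; P(|+z⟩) = |⟨+z|+y⟩|² = 1/2.
After stage 2 the state is |+z⟩; P(|+x⟩) = |⟨+x|+z⟩|² = 1/2.
Joint probability = 1/2 × 1/2 × 1/2 = 0.125.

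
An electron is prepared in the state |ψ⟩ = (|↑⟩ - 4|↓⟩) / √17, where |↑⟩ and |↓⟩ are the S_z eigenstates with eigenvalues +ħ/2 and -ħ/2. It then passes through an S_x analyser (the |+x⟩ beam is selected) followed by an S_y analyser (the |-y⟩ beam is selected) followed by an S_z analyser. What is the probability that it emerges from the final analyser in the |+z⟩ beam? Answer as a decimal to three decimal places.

0.066

First analyser (S_x): P(|+x⟩) = |⟨+x|ψ⟩|² = 9/34.
After stage 1 the state is |+x⟩; P(|-y⟩) = |⟨-y|+x⟩|² = 1/2.
After stage 2 the state is |-y⟩; P(|+z⟩) = |⟨+z|-y⟩|² = 1/2.
Joint probability = 9/34 × 1/2 × 1/2 = 0.066.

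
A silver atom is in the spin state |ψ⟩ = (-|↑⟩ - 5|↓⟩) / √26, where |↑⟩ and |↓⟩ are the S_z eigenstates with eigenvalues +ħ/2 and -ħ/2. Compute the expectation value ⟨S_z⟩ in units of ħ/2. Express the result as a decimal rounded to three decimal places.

-0.923

⟨σ_z⟩ = |a|² - |b|² divided by |a|²+|b|², with a, b the |↑⟩, |↓⟩ amplitudes.
= (1 - 25)/26 = -24/26.
⟨S_z⟩ = (ħ/2)·⟨σ_z⟩.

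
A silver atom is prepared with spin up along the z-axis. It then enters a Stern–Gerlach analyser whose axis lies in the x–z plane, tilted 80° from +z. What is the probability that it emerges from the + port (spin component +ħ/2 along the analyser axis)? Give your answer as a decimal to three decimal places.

For spin-½, the probability of finding spin-up along an axis at angle θ to the initial spin direction is cos²(θ/2); spin-down is sin²(θ/2).
θ = 80°, so P = cos²(40°) ≈ 0.587.

0.587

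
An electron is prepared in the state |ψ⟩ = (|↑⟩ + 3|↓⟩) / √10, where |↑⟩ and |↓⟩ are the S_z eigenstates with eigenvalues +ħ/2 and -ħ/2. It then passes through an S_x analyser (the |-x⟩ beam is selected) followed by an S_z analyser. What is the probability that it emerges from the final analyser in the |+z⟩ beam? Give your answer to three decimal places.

First analyser (S_x): P(|-x⟩) = |⟨-x|ψ⟩|² = 4/20.
After stage 1 the state is |-x⟩; P(|+z⟩) = |⟨+z|-x⟩|² = 1/2.
Joint probability = 4/20 × 1/2 = 0.100.

0.100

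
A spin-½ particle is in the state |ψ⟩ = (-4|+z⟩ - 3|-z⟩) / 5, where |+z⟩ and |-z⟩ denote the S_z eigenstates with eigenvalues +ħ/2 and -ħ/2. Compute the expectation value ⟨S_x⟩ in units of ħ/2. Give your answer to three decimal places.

⟨σ_x⟩ = 2 Re(a* b)/(|a|²+|b|²) with a = -4, b = -3.
a* b = 12, so ⟨σ_x⟩ = 24/25.
⟨S_x⟩ = (ħ/2)·⟨σ_x⟩.

0.960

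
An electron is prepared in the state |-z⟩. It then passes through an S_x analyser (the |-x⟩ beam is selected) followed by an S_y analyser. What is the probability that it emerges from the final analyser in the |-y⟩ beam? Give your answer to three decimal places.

First analyser (S_x): from |-z⟩, P(|-x⟩) = 1/2.
After stage 1 the state is |-x⟩; P(|-y⟩) = |⟨-y|-x⟩|² = 1/2.
Joint probability = 1/2 × 1/2 = 0.250.

0.250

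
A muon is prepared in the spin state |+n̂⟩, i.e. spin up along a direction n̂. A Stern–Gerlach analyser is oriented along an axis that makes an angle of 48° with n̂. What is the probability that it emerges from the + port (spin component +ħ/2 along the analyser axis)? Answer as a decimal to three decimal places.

For spin-½, the probability of finding spin-up along an axis at angle θ to the initial spin direction is cos²(θ/2); spin-down is sin²(θ/2).
θ = 48°, so P = cos²(24°) ≈ 0.835.

0.835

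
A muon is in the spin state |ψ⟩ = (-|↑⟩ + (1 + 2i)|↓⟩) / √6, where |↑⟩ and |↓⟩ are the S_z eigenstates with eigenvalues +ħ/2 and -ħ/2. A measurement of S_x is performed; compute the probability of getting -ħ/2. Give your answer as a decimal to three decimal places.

0.667

|-x⟩ = (|↑⟩ - |↓⟩)/√2, so ⟨-x|ψ⟩ = (-2 - 2i) / (√2·√6).
P = |-2 - 2i|² / 12 = 8/12.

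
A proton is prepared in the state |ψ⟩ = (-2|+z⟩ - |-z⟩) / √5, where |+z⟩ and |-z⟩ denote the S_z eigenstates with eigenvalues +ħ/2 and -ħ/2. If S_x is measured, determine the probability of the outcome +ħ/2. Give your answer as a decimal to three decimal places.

|+x⟩ = (|+z⟩ + |-z⟩)/√2, so ⟨+x|ψ⟩ = (-3) / (√2·√5).
P = |-3|² / 10 = 9/10.

0.900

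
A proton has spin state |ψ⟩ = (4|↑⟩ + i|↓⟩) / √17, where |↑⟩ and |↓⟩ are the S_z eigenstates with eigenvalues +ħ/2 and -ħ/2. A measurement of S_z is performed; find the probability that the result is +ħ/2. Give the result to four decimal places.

0.9412

The +ħ/2 outcome corresponds to |↑⟩. Its amplitude in |ψ⟩ is 4/√17.
P = |4|² / 17 = 16/17.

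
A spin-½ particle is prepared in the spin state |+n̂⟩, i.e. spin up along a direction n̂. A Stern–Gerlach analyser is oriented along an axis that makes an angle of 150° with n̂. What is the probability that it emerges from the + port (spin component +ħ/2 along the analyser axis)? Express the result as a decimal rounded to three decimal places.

0.067

For spin-½, the probability of finding spin-up along an axis at angle θ to the initial spin direction is cos²(θ/2); spin-down is sin²(θ/2).
θ = 150°, so P = cos²(75°) ≈ 0.067.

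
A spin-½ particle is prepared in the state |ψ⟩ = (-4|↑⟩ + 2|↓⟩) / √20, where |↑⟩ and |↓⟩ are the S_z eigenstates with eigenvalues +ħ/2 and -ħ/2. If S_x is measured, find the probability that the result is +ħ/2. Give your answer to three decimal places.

|+x⟩ = (|↑⟩ + |↓⟩)/√2, so ⟨+x|ψ⟩ = (-2) / (√2·√20).
P = |-2|² / 40 = 4/40.

0.100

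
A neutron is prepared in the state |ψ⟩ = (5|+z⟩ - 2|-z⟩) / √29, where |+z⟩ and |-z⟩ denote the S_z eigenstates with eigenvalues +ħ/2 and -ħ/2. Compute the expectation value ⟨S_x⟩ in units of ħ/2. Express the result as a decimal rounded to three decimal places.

⟨σ_x⟩ = 2 Re(a* b)/(|a|²+|b|²) with a = 5, b = -2.
a* b = -10, so ⟨σ_x⟩ = -20/29.
⟨S_x⟩ = (ħ/2)·⟨σ_x⟩.

-0.690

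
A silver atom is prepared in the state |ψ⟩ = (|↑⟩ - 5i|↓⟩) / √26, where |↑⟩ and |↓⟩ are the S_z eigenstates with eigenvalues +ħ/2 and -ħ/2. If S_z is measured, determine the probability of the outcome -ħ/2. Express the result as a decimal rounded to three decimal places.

The -ħ/2 outcome corresponds to |↓⟩. Its amplitude in |ψ⟩ is -5i/√26.
P = |-5i|² / 26 = 25/26.

0.962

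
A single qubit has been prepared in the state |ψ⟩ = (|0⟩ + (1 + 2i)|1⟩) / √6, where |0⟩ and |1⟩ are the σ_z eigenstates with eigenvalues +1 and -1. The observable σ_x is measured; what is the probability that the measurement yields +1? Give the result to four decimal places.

0.6667

|+x⟩ = (|0⟩ + |1⟩)/√2, so ⟨+x|ψ⟩ = (2 + 2i) / (√2·√6).
P = |2 + 2i|² / 12 = 8/12.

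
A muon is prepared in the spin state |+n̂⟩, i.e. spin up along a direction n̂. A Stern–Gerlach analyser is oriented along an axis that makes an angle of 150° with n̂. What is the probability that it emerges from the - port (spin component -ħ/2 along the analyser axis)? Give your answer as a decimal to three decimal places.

0.933

For spin-½, the probability of finding spin-up along an axis at angle θ to the initial spin direction is cos²(θ/2); spin-down is sin²(θ/2).
θ = 150°, so P = sin²(75°) ≈ 0.933.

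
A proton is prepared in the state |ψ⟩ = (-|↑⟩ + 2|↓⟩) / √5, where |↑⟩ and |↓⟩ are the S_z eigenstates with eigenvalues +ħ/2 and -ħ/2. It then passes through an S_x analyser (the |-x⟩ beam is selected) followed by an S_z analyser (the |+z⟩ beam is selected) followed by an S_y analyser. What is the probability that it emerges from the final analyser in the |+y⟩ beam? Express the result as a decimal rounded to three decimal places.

0.225

First analyser (S_x): P(|-x⟩) = |⟨-x|ψ⟩|² = 9/10.
After stage 1 the state is |-x⟩; P(|+z⟩) = |⟨+z|-x⟩|² = 1/2.
After stage 2 the state is |+z⟩; P(|+y⟩) = |⟨+y|+z⟩|² = 1/2.
Joint probability = 9/10 × 1/2 × 1/2 = 0.225.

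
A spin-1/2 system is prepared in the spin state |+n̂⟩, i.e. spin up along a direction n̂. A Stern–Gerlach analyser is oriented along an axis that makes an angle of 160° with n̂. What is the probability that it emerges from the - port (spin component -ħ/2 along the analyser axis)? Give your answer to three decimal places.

0.970

For spin-½, the probability of finding spin-up along an axis at angle θ to the initial spin direction is cos²(θ/2); spin-down is sin²(θ/2).
θ = 160°, so P = sin²(80°) ≈ 0.970.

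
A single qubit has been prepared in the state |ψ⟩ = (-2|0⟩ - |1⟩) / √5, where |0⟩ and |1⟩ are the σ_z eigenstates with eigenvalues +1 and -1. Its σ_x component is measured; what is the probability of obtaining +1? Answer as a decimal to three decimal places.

|+x⟩ = (|0⟩ + |1⟩)/√2, so ⟨+x|ψ⟩ = (-3) / (√2·√5).
P = |-3|² / 10 = 9/10.

0.900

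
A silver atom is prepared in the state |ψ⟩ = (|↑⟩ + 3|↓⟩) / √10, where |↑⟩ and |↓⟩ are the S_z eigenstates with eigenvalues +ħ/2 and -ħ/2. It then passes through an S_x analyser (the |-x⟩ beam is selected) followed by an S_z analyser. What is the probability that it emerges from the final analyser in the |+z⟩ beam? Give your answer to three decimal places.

First analyser (S_x): P(|-x⟩) = |⟨-x|ψ⟩|² = 4/20.
After stage 1 the state is |-x⟩; P(|+z⟩) = |⟨+z|-x⟩|² = 1/2.
Joint probability = 4/20 × 1/2 = 0.100.

0.100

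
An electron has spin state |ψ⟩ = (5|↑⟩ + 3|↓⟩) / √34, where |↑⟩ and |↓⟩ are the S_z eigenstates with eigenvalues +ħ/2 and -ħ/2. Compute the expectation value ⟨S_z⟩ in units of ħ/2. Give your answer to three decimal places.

⟨σ_z⟩ = |a|² - |b|² divided by |a|²+|b|², with a, b the |↑⟩, |↓⟩ amplitudes.
= (25 - 9)/34 = 16/34.
⟨S_z⟩ = (ħ/2)·⟨σ_z⟩.

0.471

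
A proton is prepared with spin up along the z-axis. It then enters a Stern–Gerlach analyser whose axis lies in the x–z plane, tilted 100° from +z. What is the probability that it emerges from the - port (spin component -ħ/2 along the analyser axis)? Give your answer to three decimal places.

For spin-½, the probability of finding spin-up along an axis at angle θ to the initial spin direction is cos²(θ/2); spin-down is sin²(θ/2).
θ = 100°, so P = sin²(50°) ≈ 0.587.

0.587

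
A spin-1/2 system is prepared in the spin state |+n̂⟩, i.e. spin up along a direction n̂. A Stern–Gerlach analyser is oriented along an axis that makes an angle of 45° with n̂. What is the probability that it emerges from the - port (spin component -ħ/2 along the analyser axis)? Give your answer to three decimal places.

0.146

For spin-½, the probability of finding spin-up along an axis at angle θ to the initial spin direction is cos²(θ/2); spin-down is sin²(θ/2).
θ = 45°, so P = sin²(22.5°) ≈ 0.146.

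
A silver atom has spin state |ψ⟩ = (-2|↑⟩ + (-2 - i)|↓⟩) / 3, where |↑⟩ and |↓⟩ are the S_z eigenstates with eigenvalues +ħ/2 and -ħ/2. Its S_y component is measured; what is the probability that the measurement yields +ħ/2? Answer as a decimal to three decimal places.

0.722

|+y⟩ = (|↑⟩ + i|↓⟩)/√2, so ⟨+y|ψ⟩ = (-3 + 2i) / (√2·3).
P = |-3 + 2i|² / 18 = 13/18.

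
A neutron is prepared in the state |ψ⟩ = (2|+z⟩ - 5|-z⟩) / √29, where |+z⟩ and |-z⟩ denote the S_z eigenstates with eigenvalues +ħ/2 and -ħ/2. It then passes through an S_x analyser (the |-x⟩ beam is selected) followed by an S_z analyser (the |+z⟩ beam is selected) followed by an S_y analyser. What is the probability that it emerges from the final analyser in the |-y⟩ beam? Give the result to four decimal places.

0.2112

First analyser (S_x): P(|-x⟩) = |⟨-x|ψ⟩|² = 49/58.
After stage 1 the state is |-x⟩; P(|+z⟩) = |⟨+z|-x⟩|² = 1/2.
After stage 2 the state is |+z⟩; P(|-y⟩) = |⟨-y|+z⟩|² = 1/2.
Joint probability = 49/58 × 1/2 × 1/2 = 0.2112.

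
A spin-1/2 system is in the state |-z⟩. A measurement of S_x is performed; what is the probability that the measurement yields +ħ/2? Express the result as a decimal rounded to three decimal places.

In the S_z basis, |-z⟩ = |-z⟩ and |+x⟩ = (|+z⟩ + |-z⟩)/√2.
|⟨+x|-z⟩|² = 1/2.

0.500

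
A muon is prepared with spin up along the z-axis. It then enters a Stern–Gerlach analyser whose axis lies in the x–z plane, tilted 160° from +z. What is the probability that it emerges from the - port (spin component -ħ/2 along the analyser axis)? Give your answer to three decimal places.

0.970

For spin-½, the probability of finding spin-up along an axis at angle θ to the initial spin direction is cos²(θ/2); spin-down is sin²(θ/2).
θ = 160°, so P = sin²(80°) ≈ 0.970.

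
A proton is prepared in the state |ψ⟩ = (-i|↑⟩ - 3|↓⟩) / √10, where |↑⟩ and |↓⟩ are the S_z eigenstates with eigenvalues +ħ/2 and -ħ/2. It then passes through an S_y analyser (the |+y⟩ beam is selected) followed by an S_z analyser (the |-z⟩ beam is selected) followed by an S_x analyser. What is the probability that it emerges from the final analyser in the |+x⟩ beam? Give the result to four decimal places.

0.0500

First analyser (S_y): P(|+y⟩) = |⟨+y|ψ⟩|² = 4/20.
After stage 1 the state is |+y⟩; P(|-z⟩) = |⟨-z|+y⟩|² = 1/2.
After stage 2 the state is |-z⟩; P(|+x⟩) = |⟨+x|-z⟩|² = 1/2.
Joint probability = 4/20 × 1/2 × 1/2 = 0.0500.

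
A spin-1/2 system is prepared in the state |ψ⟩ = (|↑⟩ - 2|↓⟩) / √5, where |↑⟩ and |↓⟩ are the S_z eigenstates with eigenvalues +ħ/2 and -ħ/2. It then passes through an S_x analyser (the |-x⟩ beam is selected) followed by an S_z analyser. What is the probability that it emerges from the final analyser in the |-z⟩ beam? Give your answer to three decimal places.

0.450

First analyser (S_x): P(|-x⟩) = |⟨-x|ψ⟩|² = 9/10.
After stage 1 the state is |-x⟩; P(|-z⟩) = |⟨-z|-x⟩|² = 1/2.
Joint probability = 9/10 × 1/2 = 0.450.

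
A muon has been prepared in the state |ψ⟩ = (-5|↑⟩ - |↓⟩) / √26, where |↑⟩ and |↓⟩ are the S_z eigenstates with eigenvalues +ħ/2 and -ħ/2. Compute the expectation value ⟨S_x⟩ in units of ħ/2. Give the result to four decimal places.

0.3846

⟨σ_x⟩ = 2 Re(a* b)/(|a|²+|b|²) with a = -5, b = -1.
a* b = 5, so ⟨σ_x⟩ = 10/26.
⟨S_x⟩ = (ħ/2)·⟨σ_x⟩.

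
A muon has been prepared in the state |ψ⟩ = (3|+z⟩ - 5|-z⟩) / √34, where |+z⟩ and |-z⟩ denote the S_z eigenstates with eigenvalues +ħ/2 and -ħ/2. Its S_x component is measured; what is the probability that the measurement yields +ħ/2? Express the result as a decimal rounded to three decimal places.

|+x⟩ = (|+z⟩ + |-z⟩)/√2, so ⟨+x|ψ⟩ = (-2) / (√2·√34).
P = |-2|² / 68 = 4/68.

0.059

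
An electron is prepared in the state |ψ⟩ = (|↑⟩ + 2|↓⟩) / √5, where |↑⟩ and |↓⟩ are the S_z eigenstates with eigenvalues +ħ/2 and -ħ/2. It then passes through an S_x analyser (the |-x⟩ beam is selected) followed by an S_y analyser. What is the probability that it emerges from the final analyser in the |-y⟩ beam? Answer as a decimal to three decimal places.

First analyser (S_x): P(|-x⟩) = |⟨-x|ψ⟩|² = 1/10.
After stage 1 the state is |-x⟩; P(|-y⟩) = |⟨-y|-x⟩|² = 1/2.
Joint probability = 1/10 × 1/2 = 0.050.

0.050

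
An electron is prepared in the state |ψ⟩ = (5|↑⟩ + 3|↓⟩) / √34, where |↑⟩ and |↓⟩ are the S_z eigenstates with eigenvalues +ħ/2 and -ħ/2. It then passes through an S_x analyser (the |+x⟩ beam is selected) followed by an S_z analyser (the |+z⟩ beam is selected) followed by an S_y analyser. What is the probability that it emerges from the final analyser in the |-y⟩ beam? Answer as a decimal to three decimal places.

First analyser (S_x): P(|+x⟩) = |⟨+x|ψ⟩|² = 64/68.
After stage 1 the state is |+x⟩; P(|+z⟩) = |⟨+z|+x⟩|² = 1/2.
After stage 2 the state is |+z⟩; P(|-y⟩) = |⟨-y|+z⟩|² = 1/2.
Joint probability = 64/68 × 1/2 × 1/2 = 0.235.

0.235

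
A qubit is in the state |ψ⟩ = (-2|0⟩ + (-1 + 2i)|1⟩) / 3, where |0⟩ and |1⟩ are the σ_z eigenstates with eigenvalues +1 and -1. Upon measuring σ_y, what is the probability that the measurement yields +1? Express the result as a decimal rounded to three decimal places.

|+y⟩ = (|0⟩ + i|1⟩)/√2, so ⟨+y|ψ⟩ = (i) / (√2·3).
P = |i|² / 18 = 1/18.

0.056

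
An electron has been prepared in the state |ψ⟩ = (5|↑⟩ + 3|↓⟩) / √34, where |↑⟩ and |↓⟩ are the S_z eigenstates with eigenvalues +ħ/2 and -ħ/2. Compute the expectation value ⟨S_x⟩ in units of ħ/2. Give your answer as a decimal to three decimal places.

⟨σ_x⟩ = 2 Re(a* b)/(|a|²+|b|²) with a = 5, b = 3.
a* b = 15, so ⟨σ_x⟩ = 30/34.
⟨S_x⟩ = (ħ/2)·⟨σ_x⟩.

0.882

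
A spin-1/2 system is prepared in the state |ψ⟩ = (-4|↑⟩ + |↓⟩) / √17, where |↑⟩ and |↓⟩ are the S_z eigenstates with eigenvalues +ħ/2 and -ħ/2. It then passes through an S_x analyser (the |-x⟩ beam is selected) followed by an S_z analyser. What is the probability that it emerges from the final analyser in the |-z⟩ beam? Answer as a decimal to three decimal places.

0.368

First analyser (S_x): P(|-x⟩) = |⟨-x|ψ⟩|² = 25/34.
After stage 1 the state is |-x⟩; P(|-z⟩) = |⟨-z|-x⟩|² = 1/2.
Joint probability = 25/34 × 1/2 = 0.368.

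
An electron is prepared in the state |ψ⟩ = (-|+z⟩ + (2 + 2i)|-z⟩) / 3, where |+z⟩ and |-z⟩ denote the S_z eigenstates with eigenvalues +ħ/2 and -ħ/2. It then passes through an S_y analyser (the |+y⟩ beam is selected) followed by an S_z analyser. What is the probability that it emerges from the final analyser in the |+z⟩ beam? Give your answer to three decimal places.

First analyser (S_y): P(|+y⟩) = |⟨+y|ψ⟩|² = 5/18.
After stage 1 the state is |+y⟩; P(|+z⟩) = |⟨+z|+y⟩|² = 1/2.
Joint probability = 5/18 × 1/2 = 0.139.

0.139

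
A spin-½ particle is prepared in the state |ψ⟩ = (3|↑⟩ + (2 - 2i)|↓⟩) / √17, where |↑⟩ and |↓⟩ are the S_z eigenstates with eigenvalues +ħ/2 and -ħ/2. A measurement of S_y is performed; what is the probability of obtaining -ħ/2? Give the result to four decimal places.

|-y⟩ = (|↑⟩ - i|↓⟩)/√2, so ⟨-y|ψ⟩ = (5 + 2i) / (√2·√17).
P = |5 + 2i|² / 34 = 29/34.

0.8529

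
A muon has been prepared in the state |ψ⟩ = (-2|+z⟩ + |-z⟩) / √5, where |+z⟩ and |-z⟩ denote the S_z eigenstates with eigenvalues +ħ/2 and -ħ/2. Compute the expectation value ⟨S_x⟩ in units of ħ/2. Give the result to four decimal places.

⟨σ_x⟩ = 2 Re(a* b)/(|a|²+|b|²) with a = -2, b = 1.
a* b = -2, so ⟨σ_x⟩ = -4/5.
⟨S_x⟩ = (ħ/2)·⟨σ_x⟩.

-0.8000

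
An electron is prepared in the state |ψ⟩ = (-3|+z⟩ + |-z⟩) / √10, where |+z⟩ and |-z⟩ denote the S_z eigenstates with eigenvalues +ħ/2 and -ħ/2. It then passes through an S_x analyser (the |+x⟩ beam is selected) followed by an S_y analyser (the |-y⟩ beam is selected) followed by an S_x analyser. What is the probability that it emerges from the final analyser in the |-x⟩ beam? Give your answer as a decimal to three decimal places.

First analyser (S_x): P(|+x⟩) = |⟨+x|ψ⟩|² = 4/20.
After stage 1 the state is |+x⟩; P(|-y⟩) = |⟨-y|+x⟩|² = 1/2.
After stage 2 the state is |-y⟩; P(|-x⟩) = |⟨-x|-y⟩|² = 1/2.
Joint probability = 4/20 × 1/2 × 1/2 = 0.050.

0.050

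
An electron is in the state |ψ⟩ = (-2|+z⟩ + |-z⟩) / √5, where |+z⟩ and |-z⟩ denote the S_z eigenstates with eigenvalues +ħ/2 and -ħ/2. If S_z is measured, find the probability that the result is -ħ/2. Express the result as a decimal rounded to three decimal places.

0.200

The -ħ/2 outcome corresponds to |-z⟩. Its amplitude in |ψ⟩ is 1/√5.
P = |1|² / 5 = 1/5.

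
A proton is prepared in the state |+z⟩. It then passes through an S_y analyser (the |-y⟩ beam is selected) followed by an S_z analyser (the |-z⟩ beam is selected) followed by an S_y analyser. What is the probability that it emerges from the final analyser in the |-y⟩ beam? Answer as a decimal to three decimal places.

First analyser (S_y): from |+z⟩, P(|-y⟩) = 1/2.
After stage 1 the state is |-y⟩; P(|-z⟩) = |⟨-z|-y⟩|² = 1/2.
After stage 2 the state is |-z⟩; P(|-y⟩) = |⟨-y|-z⟩|² = 1/2.
Joint probability = 1/2 × 1/2 × 1/2 = 0.125.

0.125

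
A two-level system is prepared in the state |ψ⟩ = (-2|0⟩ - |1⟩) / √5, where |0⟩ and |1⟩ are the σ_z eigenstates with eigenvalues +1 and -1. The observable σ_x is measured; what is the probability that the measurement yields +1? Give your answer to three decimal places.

0.900

|+x⟩ = (|0⟩ + |1⟩)/√2, so ⟨+x|ψ⟩ = (-3) / (√2·√5).
P = |-3|² / 10 = 9/10.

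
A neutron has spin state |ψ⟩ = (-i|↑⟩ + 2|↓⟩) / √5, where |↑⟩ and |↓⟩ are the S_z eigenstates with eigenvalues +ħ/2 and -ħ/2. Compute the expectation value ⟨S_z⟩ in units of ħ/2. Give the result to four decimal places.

-0.6000

⟨σ_z⟩ = |a|² - |b|² divided by |a|²+|b|², with a, b the |↑⟩, |↓⟩ amplitudes.
= (1 - 4)/5 = -3/5.
⟨S_z⟩ = (ħ/2)·⟨σ_z⟩.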